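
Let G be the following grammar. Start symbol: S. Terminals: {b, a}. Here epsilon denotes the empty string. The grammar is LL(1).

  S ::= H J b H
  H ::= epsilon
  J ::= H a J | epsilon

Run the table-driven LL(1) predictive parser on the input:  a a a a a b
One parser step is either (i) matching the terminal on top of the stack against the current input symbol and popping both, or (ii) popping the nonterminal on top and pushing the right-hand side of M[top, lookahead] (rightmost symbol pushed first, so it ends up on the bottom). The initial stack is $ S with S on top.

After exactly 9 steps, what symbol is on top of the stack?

H

step 1: stack=$ S  input=a a a a a b $  — expand S ::= H J b H
step 2: stack=$ H b J H  input=a a a a a b $  — expand H ::= epsilon
step 3: stack=$ H b J  input=a a a a a b $  — expand J ::= H a J
step 4: stack=$ H b J a H  input=a a a a a b $  — expand H ::= epsilon
step 5: stack=$ H b J a  input=a a a a a b $  — match a
step 6: stack=$ H b J  input=a a a a b $  — expand J ::= H a J
step 7: stack=$ H b J a H  input=a a a a b $  — expand H ::= epsilon
step 8: stack=$ H b J a  input=a a a a b $  — match a
step 9: stack=$ H b J  input=a a a b $  — expand J ::= H a J
Stack after step 9: $ H b J a H (top = H).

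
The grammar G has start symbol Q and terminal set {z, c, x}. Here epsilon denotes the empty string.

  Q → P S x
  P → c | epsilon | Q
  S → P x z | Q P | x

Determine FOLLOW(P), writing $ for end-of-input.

FIRST(Q): from Q→P S x we get {c, x}. So FIRST(Q) = {c, x}.
FIRST(P): from P→c we get {c}; from P→epsilon we get {epsilon}; from P→Q we get {c, x}. So FIRST(P) = {epsilon, c, x}.
FIRST(S): from S→P x z we get {c, x}; from S→Q P we get {c, x}; from S→x we get {x}. So FIRST(S) = {c, x}.
FOLLOW(Q) includes $ since Q is the start symbol.
FOLLOW(S): in Q→P S x, S is followed by x with FIRST {x}. Thus FOLLOW(S) = {x}.
FOLLOW(P): in Q→P S x, P is followed by S x with FIRST {c, x}; in S→P x z, P is followed by x z with FIRST {x}; in S→Q P, the suffix after P is empty, so FOLLOW(P) ⊇ FOLLOW(S) = {x}. Thus FOLLOW(P) = {c, x}.
FOLLOW(Q): in P→Q, the suffix after Q is empty, so FOLLOW(Q) ⊇ FOLLOW(P) = {c, x}; in S→Q P, Q is followed by P with FIRST {epsilon, c, x}; in S→Q P, the suffix after Q is nullable, so FOLLOW(Q) ⊇ FOLLOW(S) = {x}. Thus FOLLOW(Q) = {$, c, x}.

{c, x}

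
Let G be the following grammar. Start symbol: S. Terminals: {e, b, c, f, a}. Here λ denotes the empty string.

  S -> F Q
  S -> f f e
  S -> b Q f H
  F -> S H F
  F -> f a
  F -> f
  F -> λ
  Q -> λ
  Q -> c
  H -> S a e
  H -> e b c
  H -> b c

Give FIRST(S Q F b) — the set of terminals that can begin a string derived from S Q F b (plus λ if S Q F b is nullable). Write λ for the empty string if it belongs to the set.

FIRST(Q) = {λ, c}
FIRST(S) = {λ, a, b, c, e, f}  (via F Q)
FIRST(H) = {a, b, c, e, f}  (via S a e)
FIRST(F) = {λ, a, b, c, e, f}  (via S H F)
FIRST(S Q F b): take FIRST of each symbol in turn, carrying on past any symbol whose FIRST contains λ; result {a, b, c, e, f}.

{a, b, c, e, f}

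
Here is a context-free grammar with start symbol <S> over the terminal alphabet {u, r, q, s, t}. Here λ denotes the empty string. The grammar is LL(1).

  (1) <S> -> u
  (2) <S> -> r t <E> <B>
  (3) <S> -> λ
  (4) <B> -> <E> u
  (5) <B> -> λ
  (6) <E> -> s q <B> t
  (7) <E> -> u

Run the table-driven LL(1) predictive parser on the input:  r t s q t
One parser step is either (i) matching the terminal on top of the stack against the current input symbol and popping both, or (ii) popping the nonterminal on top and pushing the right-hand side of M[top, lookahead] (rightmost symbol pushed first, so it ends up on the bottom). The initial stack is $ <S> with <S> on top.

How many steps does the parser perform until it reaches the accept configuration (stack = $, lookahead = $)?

9

step 1: stack=$ <S>  input=r t s q t $  — expand <S> -> r t <E> <B>
step 2: stack=$ <B> <E> t r  input=r t s q t $  — match r
step 3: stack=$ <B> <E> t  input=t s q t $  — match t
step 4: stack=$ <B> <E>  input=s q t $  — expand <E> -> s q <B> t
step 5: stack=$ <B> t <B> q s  input=s q t $  — match s
step 6: stack=$ <B> t <B> q  input=q t $  — match q
step 7: stack=$ <B> t <B>  input=t $  — expand <B> -> λ
step 8: stack=$ <B> t  input=t $  — match t
step 9: stack=$ <B>  input=$  — expand <B> -> λ
Accept reached after 9 steps.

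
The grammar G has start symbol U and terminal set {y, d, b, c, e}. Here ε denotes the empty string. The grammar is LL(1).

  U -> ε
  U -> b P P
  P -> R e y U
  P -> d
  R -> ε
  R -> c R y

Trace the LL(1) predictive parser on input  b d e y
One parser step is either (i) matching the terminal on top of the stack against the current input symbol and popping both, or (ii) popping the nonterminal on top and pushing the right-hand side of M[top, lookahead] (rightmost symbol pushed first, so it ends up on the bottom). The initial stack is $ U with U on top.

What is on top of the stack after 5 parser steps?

R

step 1: stack=$ U  input=b d e y $  — expand U -> b P P
step 2: stack=$ P P b  input=b d e y $  — match b
step 3: stack=$ P P  input=d e y $  — expand P -> d
step 4: stack=$ P d  input=d e y $  — match d
step 5: stack=$ P  input=e y $  — expand P -> R e y U
Stack after step 5: $ U y e R (top = R).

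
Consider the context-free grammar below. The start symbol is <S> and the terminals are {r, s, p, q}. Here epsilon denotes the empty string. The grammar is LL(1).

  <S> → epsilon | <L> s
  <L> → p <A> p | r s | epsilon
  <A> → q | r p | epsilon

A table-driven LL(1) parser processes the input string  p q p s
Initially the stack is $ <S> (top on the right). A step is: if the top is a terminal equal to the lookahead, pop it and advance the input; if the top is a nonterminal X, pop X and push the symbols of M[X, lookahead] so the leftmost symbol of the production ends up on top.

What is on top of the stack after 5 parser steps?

     Stack        Input      Action
  1  $ <S>        p q p s $  expand <S> → <L> s
  2  $ s <L>      p q p s $  expand <L> → p <A> p
  3  $ s p <A> p  p q p s $  match p
  4  $ s p <A>    q p s $    expand <A> → q
  5  $ s p q      q p s $    match q
Stack after step 5: $ s p (top = p).

p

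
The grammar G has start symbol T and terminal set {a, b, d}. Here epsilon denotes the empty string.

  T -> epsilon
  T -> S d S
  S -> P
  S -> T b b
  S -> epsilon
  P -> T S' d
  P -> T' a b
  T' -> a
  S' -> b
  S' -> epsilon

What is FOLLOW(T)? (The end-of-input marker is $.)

{$, b, d}

FIRST(T') = {a}
FIRST(S') = {epsilon, b}
FIRST(T) = {epsilon, a, b, d}  (via S d S)
FIRST(P) = {a, b, d}  (via T S' d, T' a b)
FIRST(S) = {epsilon, a, b, d}  (via P, T b b)
FOLLOW(T) includes $ since T is the start symbol.
FOLLOW(T): in S->T b b, T is followed by b b with FIRST {b}; in P->T S' d, T is followed by S' d with FIRST {b, d}. Thus FOLLOW(T) = {$, b, d}.
FOLLOW(S): in T->S d S (occurrence 1), S is followed by d S with FIRST {d}; in T->S d S (occurrence 2), the suffix after S is empty, so FOLLOW(S) ⊇ FOLLOW(T) = {$, b, d}. Thus FOLLOW(S) = {$, b, d}.
FOLLOW(P): in S->P, the suffix after P is empty, so FOLLOW(P) ⊇ FOLLOW(S) = {$, b, d}. Thus FOLLOW(P) = {$, b, d}.
FOLLOW(T'): in P->T' a b, T' is followed by a b with FIRST {a}. Thus FOLLOW(T') = {a}.
FOLLOW(S'): in P->T S' d, S' is followed by d with FIRST {d}. Thus FOLLOW(S') = {d}.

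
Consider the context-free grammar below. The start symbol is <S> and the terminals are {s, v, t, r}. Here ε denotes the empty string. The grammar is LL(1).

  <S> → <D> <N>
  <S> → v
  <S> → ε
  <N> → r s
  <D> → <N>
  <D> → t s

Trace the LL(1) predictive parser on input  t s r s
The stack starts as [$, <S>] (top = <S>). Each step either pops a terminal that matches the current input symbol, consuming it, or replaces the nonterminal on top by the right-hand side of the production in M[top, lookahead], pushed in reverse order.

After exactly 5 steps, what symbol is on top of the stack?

step 1: stack=$ <S>  input=t s r s $  — expand <S> → <D> <N>
step 2: stack=$ <N> <D>  input=t s r s $  — expand <D> → t s
step 3: stack=$ <N> s t  input=t s r s $  — match t
step 4: stack=$ <N> s  input=s r s $  — match s
step 5: stack=$ <N>  input=r s $  — expand <N> → r s
Stack after step 5: $ s r (top = r).

r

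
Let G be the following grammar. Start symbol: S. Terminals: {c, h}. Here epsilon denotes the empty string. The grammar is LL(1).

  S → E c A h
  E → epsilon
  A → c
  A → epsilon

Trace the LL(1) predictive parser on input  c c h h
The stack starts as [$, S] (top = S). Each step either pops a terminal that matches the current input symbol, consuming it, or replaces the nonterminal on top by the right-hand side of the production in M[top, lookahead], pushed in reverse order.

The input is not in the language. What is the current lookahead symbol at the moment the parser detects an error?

     Stack      Input      Action
  1  $ S        c c h h $  expand S → E c A h
  2  $ h A c E  c c h h $  expand E → epsilon
  3  $ h A c    c c h h $  match c
  4  $ h A      c h h $    expand A → c
  5  $ h c      c h h $    match c
  6  $ h        h h $      match h
  7  $          h $        error: stack empty but input remains

h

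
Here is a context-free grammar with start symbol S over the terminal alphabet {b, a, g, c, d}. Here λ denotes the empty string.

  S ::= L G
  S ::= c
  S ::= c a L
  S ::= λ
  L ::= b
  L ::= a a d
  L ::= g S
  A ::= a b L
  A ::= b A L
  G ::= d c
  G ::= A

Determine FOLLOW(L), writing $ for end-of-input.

FIRST(L) = {a, b, g}
FIRST(A) = {a, b}
FIRST(S) = {λ, a, b, c, g}  (via L G)
FIRST(G) = {a, b, d}  (via A)
FOLLOW(S) includes $ since S is the start symbol.
FOLLOW(S): in L::=g S, the suffix after S is empty, so FOLLOW(S) ⊇ FOLLOW(L) = {$, a, b, d, g}. Thus FOLLOW(S) = {$, a, b, d, g}.
FOLLOW(G): in S::=L G, the suffix after G is empty, so FOLLOW(G) ⊇ FOLLOW(S) = {$, a, b, d, g}. Thus FOLLOW(G) = {$, a, b, d, g}.
FOLLOW(A): in A::=b A L, A is followed by L with FIRST {a, b, g}; in G::=A, the suffix after A is empty, so FOLLOW(A) ⊇ FOLLOW(G) = {$, a, b, d, g}. Thus FOLLOW(A) = {$, a, b, d, g}.
FOLLOW(L): in S::=L G, L is followed by G with FIRST {a, b, d}; in S::=c a L, the suffix after L is empty, so FOLLOW(L) ⊇ FOLLOW(S) = {$, a, b, d, g}; in A::=a b L, the suffix after L is empty, so FOLLOW(L) ⊇ FOLLOW(A) = {$, a, b, d, g}; in A::=b A L, the suffix after L is empty, so FOLLOW(L) ⊇ FOLLOW(A) = {$, a, b, d, g}. Thus FOLLOW(L) = {$, a, b, d, g}.

{$, a, b, d, g}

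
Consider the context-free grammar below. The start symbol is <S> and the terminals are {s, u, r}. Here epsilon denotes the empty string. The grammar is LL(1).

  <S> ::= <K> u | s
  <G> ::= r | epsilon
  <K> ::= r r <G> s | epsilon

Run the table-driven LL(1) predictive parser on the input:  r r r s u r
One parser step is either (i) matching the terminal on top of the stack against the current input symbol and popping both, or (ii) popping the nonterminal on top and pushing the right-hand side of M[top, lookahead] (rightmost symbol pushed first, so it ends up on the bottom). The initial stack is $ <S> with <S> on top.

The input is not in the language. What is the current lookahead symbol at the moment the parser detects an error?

     Stack          Input          Action
  1  $ <S>          r r r s u r $  expand <S> ::= <K> u
  2  $ u <K>        r r r s u r $  expand <K> ::= r r <G> s
  3  $ u s <G> r r  r r r s u r $  match r
  4  $ u s <G> r    r r s u r $    match r
  5  $ u s <G>      r s u r $      expand <G> ::= r
  6  $ u s r        r s u r $      match r
  7  $ u s          s u r $        match s
  8  $ u            u r $          match u
  9  $              r $            error: stack empty but input remains

r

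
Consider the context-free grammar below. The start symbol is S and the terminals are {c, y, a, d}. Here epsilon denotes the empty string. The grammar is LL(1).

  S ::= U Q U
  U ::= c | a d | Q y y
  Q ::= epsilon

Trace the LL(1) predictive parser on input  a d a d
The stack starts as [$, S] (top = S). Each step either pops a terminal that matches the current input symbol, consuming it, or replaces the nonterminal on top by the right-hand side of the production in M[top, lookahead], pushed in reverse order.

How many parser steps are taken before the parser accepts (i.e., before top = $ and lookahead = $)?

step 1: stack=$ S  input=a d a d $  — expand S ::= U Q U
step 2: stack=$ U Q U  input=a d a d $  — expand U ::= a d
step 3: stack=$ U Q d a  input=a d a d $  — match a
step 4: stack=$ U Q d  input=d a d $  — match d
step 5: stack=$ U Q  input=a d $  — expand Q ::= epsilon
step 6: stack=$ U  input=a d $  — expand U ::= a d
step 7: stack=$ d a  input=a d $  — match a
step 8: stack=$ d  input=d $  — match d
Accept reached after 8 steps.

8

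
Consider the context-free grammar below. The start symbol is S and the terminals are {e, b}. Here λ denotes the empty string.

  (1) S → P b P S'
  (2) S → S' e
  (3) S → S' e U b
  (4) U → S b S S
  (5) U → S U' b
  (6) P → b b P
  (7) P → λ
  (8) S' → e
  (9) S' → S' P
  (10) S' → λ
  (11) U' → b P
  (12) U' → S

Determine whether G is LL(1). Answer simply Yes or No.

FIRST(S) = {b, e}
FIRST(U) = {b, e}
FIRST(P) = {λ, b}
FIRST(S') = {λ, b, e}
FIRST(U') = {b, e}
FOLLOW(S) = {$, b, e}
FOLLOW(U) = {b}
FOLLOW(P) = {$, b, e}
FOLLOW(S') = {$, b, e}
FOLLOW(U') = {b}
Cell M[P, b] receives both P → b b P and P → λ — the grammar is not LL(1).

No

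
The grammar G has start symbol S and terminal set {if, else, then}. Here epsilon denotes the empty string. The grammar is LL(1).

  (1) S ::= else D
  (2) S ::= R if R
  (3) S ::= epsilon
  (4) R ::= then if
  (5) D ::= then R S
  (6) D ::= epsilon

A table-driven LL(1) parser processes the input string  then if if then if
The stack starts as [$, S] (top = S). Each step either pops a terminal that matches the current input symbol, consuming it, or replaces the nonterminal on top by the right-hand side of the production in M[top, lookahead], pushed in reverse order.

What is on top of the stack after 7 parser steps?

if

     Stack           Input                 Action
  1  $ S             then if if then if $  expand S ::= R if R
  2  $ R if R        then if if then if $  expand R ::= then if
  3  $ R if if then  then if if then if $  match then
  4  $ R if if       if if then if $       match if
  5  $ R if          if then if $          match if
  6  $ R             then if $             expand R ::= then if
  7  $ if then       then if $             match then
Stack after step 7: $ if (top = if).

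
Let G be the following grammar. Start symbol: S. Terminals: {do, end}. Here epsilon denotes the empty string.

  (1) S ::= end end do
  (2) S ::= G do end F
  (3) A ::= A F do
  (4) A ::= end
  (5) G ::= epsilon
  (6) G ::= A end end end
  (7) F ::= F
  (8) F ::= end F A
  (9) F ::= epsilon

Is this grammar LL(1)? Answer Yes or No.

FIRST(S) = {do, end}
FIRST(A) = {end}
FIRST(G) = {epsilon, end}
FIRST(F) = {epsilon, end}
FOLLOW(S) = {$}
FOLLOW(A) = {$, do, end}
FOLLOW(G) = {do}
FOLLOW(F) = {$, do, end}
Cell M[A, end] receives both A ::= A F do and A ::= end — the grammar is not LL(1).

No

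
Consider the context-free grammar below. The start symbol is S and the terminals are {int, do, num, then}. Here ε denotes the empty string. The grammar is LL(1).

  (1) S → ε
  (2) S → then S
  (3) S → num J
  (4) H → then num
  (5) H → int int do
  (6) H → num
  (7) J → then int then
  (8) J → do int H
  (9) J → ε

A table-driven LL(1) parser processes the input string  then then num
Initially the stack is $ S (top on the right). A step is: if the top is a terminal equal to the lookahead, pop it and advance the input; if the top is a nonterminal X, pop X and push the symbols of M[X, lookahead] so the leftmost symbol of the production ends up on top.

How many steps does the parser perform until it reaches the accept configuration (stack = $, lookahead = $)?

step 1: stack=$ S  input=then then num $  — expand S → then S
step 2: stack=$ S then  input=then then num $  — match then
step 3: stack=$ S  input=then num $  — expand S → then S
step 4: stack=$ S then  input=then num $  — match then
step 5: stack=$ S  input=num $  — expand S → num J
step 6: stack=$ J num  input=num $  — match num
step 7: stack=$ J  input=$  — expand J → ε
Accept reached after 7 steps.

7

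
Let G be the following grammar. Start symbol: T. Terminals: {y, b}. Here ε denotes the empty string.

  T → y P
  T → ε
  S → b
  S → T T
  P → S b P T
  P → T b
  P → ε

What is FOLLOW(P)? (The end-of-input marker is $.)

FIRST(T) = {ε, y}
FIRST(S) = {ε, b, y}  (via T T)
FIRST(P) = {ε, b, y}  (via S b P T, T b)
FOLLOW(T) includes $ since T is the start symbol.
FOLLOW(S): in P→S b P T, S is followed by b P T with FIRST {b}. Thus FOLLOW(S) = {b}.
FOLLOW(T): in S→T T (occurrence 1), T is followed by T with FIRST {ε, y}; in S→T T (occurrence 1), the suffix after T is nullable, so FOLLOW(T) ⊇ FOLLOW(S) = {b}; in S→T T (occurrence 2), the suffix after T is empty, so FOLLOW(T) ⊇ FOLLOW(S) = {b}; in P→S b P T, the suffix after T is empty, so FOLLOW(T) ⊇ FOLLOW(P) = {$, b, y}; in P→T b, T is followed by b with FIRST {b}. Thus FOLLOW(T) = {$, b, y}.
FOLLOW(P): in T→y P, the suffix after P is empty, so FOLLOW(P) ⊇ FOLLOW(T) = {$, b, y}; in P→S b P T, P is followed by T with FIRST {ε, y}; in P→S b P T, the suffix after P is nullable (adds nothing new). Thus FOLLOW(P) = {$, b, y}.

{$, b, y}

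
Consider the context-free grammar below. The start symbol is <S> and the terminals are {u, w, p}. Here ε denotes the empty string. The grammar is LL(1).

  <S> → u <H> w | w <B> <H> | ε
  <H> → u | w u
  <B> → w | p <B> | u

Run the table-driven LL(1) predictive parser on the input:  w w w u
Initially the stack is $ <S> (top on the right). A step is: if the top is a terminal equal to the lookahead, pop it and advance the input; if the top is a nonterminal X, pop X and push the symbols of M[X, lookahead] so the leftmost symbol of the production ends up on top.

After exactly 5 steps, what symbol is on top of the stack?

step 1: stack=$ <S>  input=w w w u $  — expand <S> → w <B> <H>
step 2: stack=$ <H> <B> w  input=w w w u $  — match w
step 3: stack=$ <H> <B>  input=w w u $  — expand <B> → w
step 4: stack=$ <H> w  input=w w u $  — match w
step 5: stack=$ <H>  input=w u $  — expand <H> → w u
Stack after step 5: $ u w (top = w).

w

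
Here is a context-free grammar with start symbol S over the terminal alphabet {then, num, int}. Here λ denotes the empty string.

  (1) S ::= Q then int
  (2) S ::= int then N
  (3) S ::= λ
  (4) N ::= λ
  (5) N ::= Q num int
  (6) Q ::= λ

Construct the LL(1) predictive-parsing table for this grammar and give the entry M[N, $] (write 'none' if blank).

N ::= λ

FIRST(Q): from Q::=λ we get {λ}. So FIRST(Q) = {λ}.
FIRST(S): from S::=Q then int we get {then}; from S::=int then N we get {int}; from S::=λ we get {λ}. So FIRST(S) = {λ, int, then}.
FIRST(N): from N::=λ we get {λ}; from N::=Q num int we get {num}. So FIRST(N) = {λ, num}.
FOLLOW(S) includes $ since S is the start symbol.
FOLLOW(S): S appears on no right-hand side. Thus FOLLOW(S) = {$}.
FOLLOW(N): in S::=int then N, the suffix after N is empty, so FOLLOW(N) ⊇ FOLLOW(S) = {$}. Thus FOLLOW(N) = {$}.
For N ::= λ: FIRST(λ) = {λ}, so it goes in M[N, t] for t ∈ {}; since λ ∈ FIRST, also for every t ∈ FOLLOW(N) = {$}.
For N ::= Q num int: FIRST(Q num int) = {num}, so it goes in M[N, t] for t ∈ {num}.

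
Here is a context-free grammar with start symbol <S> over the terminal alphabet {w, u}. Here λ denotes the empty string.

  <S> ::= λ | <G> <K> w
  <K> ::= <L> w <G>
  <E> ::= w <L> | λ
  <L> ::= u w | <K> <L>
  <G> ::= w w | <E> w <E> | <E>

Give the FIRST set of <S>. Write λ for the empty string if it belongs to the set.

FIRST(<E>): from <E>::=w <L> we get {w}; from <E>::=λ we get {λ}. So FIRST(<E>) = {λ, w}.
FIRST(<G>): from <G>::=w w we get {w}; from <G>::=<E> w <E> we get {w}; from <G>::=<E> we get {λ, w}. So FIRST(<G>) = {λ, w}.
FIRST(<S>): from <S>::=λ we get {λ}; from <S>::=<G> <K> w we get {u, w}. So FIRST(<S>) = {λ, u, w}.
FIRST(<K>): from <K>::=<L> w <G> we get {u}. So FIRST(<K>) = {u}.
FIRST(<L>): from <L>::=u w we get {u}; from <L>::=<K> <L> we get {u}. So FIRST(<L>) = {u}.

{λ, u, w}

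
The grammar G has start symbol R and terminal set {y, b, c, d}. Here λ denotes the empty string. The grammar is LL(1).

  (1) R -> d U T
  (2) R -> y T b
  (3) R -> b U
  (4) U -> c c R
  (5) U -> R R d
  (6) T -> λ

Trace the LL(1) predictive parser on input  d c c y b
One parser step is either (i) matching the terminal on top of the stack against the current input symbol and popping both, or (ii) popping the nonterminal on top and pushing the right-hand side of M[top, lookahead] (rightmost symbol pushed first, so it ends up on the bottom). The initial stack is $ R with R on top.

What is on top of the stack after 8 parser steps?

     Stack      Input        Action
  1  $ R        d c c y b $  expand R -> d U T
  2  $ T U d    d c c y b $  match d
  3  $ T U      c c y b $    expand U -> c c R
  4  $ T R c c  c c y b $    match c
  5  $ T R c    c y b $      match c
  6  $ T R      y b $        expand R -> y T b
  7  $ T b T y  y b $        match y
  8  $ T b T    b $          expand T -> λ
Stack after step 8: $ T b (top = b).

b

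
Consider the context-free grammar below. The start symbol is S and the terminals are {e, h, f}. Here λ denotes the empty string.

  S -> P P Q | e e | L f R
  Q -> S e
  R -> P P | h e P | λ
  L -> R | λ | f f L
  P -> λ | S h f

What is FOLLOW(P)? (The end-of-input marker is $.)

FIRST(S): from S->P P Q we get {e, f, h}; from S->e e we get {e}; from S->L f R we get {e, f, h}. So FIRST(S) = {e, f, h}.
FIRST(Q): from Q->S e we get {e, f, h}. So FIRST(Q) = {e, f, h}.
FIRST(P): from P->λ we get {λ}; from P->S h f we get {e, f, h}. So FIRST(P) = {λ, e, f, h}.
FIRST(R): from R->P P we get {λ, e, f, h}; from R->h e P we get {h}; from R->λ we get {λ}. So FIRST(R) = {λ, e, f, h}.
FIRST(L): from L->R we get {λ, e, f, h}; from L->λ we get {λ}; from L->f f L we get {f}. So FIRST(L) = {λ, e, f, h}.
FOLLOW(S) includes $ since S is the start symbol.
FOLLOW(S): in Q->S e, S is followed by e with FIRST {e}; in P->S h f, S is followed by h f with FIRST {h}. Thus FOLLOW(S) = {$, e, h}.
FOLLOW(Q): in S->P P Q, the suffix after Q is empty, so FOLLOW(Q) ⊇ FOLLOW(S) = {$, e, h}. Thus FOLLOW(Q) = {$, e, h}.
FOLLOW(L): in S->L f R, L is followed by f R with FIRST {f}; in L->f f L, the suffix after L is empty (adds nothing new). Thus FOLLOW(L) = {f}.
FOLLOW(R): in S->L f R, the suffix after R is empty, so FOLLOW(R) ⊇ FOLLOW(S) = {$, e, h}; in L->R, the suffix after R is empty, so FOLLOW(R) ⊇ FOLLOW(L) = {f}. Thus FOLLOW(R) = {$, e, f, h}.
FOLLOW(P): in S->P P Q (occurrence 1), P is followed by P Q with FIRST {e, f, h}; in S->P P Q (occurrence 2), P is followed by Q with FIRST {e, f, h}; in R->P P (occurrence 1), P is followed by P with FIRST {λ, e, f, h}; in R->P P (occurrence 1), the suffix after P is nullable, so FOLLOW(P) ⊇ FOLLOW(R) = {$, e, f, h}; in R->P P (occurrence 2), the suffix after P is empty, so FOLLOW(P) ⊇ FOLLOW(R) = {$, e, f, h}; in R->h e P, the suffix after P is empty, so FOLLOW(P) ⊇ FOLLOW(R) = {$, e, f, h}. Thus FOLLOW(P) = {$, e, f, h}.

{$, e, f, h}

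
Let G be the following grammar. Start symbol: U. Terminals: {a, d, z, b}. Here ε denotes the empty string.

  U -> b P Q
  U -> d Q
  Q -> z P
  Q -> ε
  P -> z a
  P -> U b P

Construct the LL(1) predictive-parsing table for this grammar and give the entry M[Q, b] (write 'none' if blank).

FIRST(U): from U->b P Q we get {b}; from U->d Q we get {d}. So FIRST(U) = {b, d}.
FIRST(Q): from Q->z P we get {z}; from Q->ε we get {ε}. So FIRST(Q) = {ε, z}.
FIRST(P): from P->z a we get {z}; from P->U b P we get {b, d}. So FIRST(P) = {b, d, z}.
FOLLOW(U) includes $ since U is the start symbol.
FOLLOW(U): in P->U b P, U is followed by b P with FIRST {b}. Thus FOLLOW(U) = {$, b}.
FOLLOW(Q): in U->b P Q, the suffix after Q is empty, so FOLLOW(Q) ⊇ FOLLOW(U) = {$, b}; in U->d Q, the suffix after Q is empty, so FOLLOW(Q) ⊇ FOLLOW(U) = {$, b}. Thus FOLLOW(Q) = {$, b}.
For Q -> z P: FIRST(z P) = {z}, so it goes in M[Q, t] for t ∈ {z}.
For Q -> ε: FIRST(ε) = {ε}, so it goes in M[Q, t] for t ∈ {}; since ε ∈ FIRST, also for every t ∈ FOLLOW(Q) = {$, b}.

Q -> ε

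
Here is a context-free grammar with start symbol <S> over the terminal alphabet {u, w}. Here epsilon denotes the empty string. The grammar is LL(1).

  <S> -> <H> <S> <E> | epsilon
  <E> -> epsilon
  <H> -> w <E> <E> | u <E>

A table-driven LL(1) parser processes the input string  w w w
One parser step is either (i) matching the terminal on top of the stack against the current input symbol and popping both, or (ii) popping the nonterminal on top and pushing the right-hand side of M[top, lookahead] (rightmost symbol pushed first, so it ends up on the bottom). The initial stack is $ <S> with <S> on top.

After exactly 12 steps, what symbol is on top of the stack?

w

      Stack                    Input    Action
   1  $ <S>                    w w w $  expand <S> -> <H> <S> <E>
   2  $ <E> <S> <H>            w w w $  expand <H> -> w <E> <E>
   3  $ <E> <S> <E> <E> w      w w w $  match w
   4  $ <E> <S> <E> <E>        w w $    expand <E> -> epsilon
   5  $ <E> <S> <E>            w w $    expand <E> -> epsilon
   6  $ <E> <S>                w w $    expand <S> -> <H> <S> <E>
   7  $ <E> <E> <S> <H>        w w $    expand <H> -> w <E> <E>
   8  $ <E> <E> <S> <E> <E> w  w w $    match w
   9  $ <E> <E> <S> <E> <E>    w $      expand <E> -> epsilon
  10  $ <E> <E> <S> <E>        w $      expand <E> -> epsilon
  11  $ <E> <E> <S>            w $      expand <S> -> <H> <S> <E>
  12  $ <E> <E> <E> <S> <H>    w $      expand <H> -> w <E> <E>
Stack after step 12: $ <E> <E> <E> <S> <E> <E> w (top = w).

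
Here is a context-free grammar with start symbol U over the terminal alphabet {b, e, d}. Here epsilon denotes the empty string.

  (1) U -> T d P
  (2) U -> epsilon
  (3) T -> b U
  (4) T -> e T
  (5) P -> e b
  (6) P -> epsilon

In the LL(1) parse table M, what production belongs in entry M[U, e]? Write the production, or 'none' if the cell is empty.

U -> T d P

FIRST(T): from T->b U we get {b}; from T->e T we get {e}. So FIRST(T) = {b, e}.
FIRST(P): from P->e b we get {e}; from P->epsilon we get {epsilon}. So FIRST(P) = {epsilon, e}.
FIRST(U): from U->T d P we get {b, e}; from U->epsilon we get {epsilon}. So FIRST(U) = {epsilon, b, e}.
FOLLOW(U) includes $ since U is the start symbol.
FOLLOW(T): in U->T d P, T is followed by d P with FIRST {d}; in T->e T, the suffix after T is empty (adds nothing new). Thus FOLLOW(T) = {d}.
FOLLOW(U): in T->b U, the suffix after U is empty, so FOLLOW(U) ⊇ FOLLOW(T) = {d}. Thus FOLLOW(U) = {$, d}.
For U -> T d P: FIRST(T d P) = {b, e}, so it goes in M[U, t] for t ∈ {b, e}.
For U -> epsilon: FIRST(epsilon) = {epsilon}, so it goes in M[U, t] for t ∈ {}; since epsilon ∈ FIRST, also for every t ∈ FOLLOW(U) = {$, d}.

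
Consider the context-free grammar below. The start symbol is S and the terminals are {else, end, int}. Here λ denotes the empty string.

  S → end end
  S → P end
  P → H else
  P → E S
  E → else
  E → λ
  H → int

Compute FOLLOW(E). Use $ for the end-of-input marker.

{else, end, int}

FIRST(E) = {λ, else}
FIRST(H) = {int}
FIRST(S) = {else, end, int}  (via P end)
FIRST(P) = {else, end, int}  (via H else, E S)
FOLLOW(S) includes $ since S is the start symbol.
FOLLOW(P): in S→P end, P is followed by end with FIRST {end}. Thus FOLLOW(P) = {end}.
FOLLOW(S): in P→E S, the suffix after S is empty, so FOLLOW(S) ⊇ FOLLOW(P) = {end}. Thus FOLLOW(S) = {$, end}.
FOLLOW(E): in P→E S, E is followed by S with FIRST {else, end, int}. Thus FOLLOW(E) = {else, end, int}.
FOLLOW(H): in P→H else, H is followed by else with FIRST {else}. Thus FOLLOW(H) = {else}.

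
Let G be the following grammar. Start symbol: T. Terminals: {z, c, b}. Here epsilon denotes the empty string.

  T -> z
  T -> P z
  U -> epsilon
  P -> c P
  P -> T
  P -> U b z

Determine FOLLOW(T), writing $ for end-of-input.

FIRST(U) = {epsilon}
FIRST(T) = {b, c, z}  (via P z)
FIRST(P) = {b, c, z}  (via T, U b z)
FOLLOW(T) includes $ since T is the start symbol.
FOLLOW(U): in P->U b z, U is followed by b z with FIRST {b}. Thus FOLLOW(U) = {b}.
FOLLOW(P): in T->P z, P is followed by z with FIRST {z}; in P->c P, the suffix after P is empty (adds nothing new). Thus FOLLOW(P) = {z}.
FOLLOW(T): in P->T, the suffix after T is empty, so FOLLOW(T) ⊇ FOLLOW(P) = {z}. Thus FOLLOW(T) = {$, z}.

{$, z}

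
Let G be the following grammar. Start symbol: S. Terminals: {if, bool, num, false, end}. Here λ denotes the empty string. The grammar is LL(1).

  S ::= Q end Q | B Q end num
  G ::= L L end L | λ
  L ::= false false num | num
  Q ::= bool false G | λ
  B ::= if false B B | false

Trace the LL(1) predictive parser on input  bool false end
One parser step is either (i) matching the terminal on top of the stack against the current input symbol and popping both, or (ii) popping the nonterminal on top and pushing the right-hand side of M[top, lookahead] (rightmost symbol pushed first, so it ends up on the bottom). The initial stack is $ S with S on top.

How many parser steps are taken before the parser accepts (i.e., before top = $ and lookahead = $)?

7

     Stack                 Input             Action
  1  $ S                   bool false end $  expand S ::= Q end Q
  2  $ Q end Q             bool false end $  expand Q ::= bool false G
  3  $ Q end G false bool  bool false end $  match bool
  4  $ Q end G false       false end $       match false
  5  $ Q end G             end $             expand G ::= λ
  6  $ Q end               end $             match end
  7  $ Q                   $                 expand Q ::= λ
Accept reached after 7 steps.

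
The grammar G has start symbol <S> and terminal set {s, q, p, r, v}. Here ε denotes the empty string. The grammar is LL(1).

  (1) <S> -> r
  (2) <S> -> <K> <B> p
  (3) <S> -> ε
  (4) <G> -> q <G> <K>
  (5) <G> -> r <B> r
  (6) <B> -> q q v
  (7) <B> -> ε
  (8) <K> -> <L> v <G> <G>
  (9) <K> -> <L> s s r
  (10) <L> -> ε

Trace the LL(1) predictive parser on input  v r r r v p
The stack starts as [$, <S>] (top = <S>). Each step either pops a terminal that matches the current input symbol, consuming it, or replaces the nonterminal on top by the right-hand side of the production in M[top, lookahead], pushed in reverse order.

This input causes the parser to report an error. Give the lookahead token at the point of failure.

v

      Stack                  Input          Action
   1  $ <S>                  v r r r v p $  expand <S> -> <K> <B> p
   2  $ p <B> <K>            v r r r v p $  expand <K> -> <L> v <G> <G>
   3  $ p <B> <G> <G> v <L>  v r r r v p $  expand <L> -> ε
   4  $ p <B> <G> <G> v      v r r r v p $  match v
   5  $ p <B> <G> <G>        r r r v p $    expand <G> -> r <B> r
   6  $ p <B> <G> r <B> r    r r r v p $    match r
   7  $ p <B> <G> r <B>      r r v p $      expand <B> -> ε
   8  $ p <B> <G> r          r r v p $      match r
   9  $ p <B> <G>            r v p $        expand <G> -> r <B> r
  10  $ p <B> r <B> r        r v p $        match r
  11  $ p <B> r <B>          v p $          error: M[<B>, v] is empty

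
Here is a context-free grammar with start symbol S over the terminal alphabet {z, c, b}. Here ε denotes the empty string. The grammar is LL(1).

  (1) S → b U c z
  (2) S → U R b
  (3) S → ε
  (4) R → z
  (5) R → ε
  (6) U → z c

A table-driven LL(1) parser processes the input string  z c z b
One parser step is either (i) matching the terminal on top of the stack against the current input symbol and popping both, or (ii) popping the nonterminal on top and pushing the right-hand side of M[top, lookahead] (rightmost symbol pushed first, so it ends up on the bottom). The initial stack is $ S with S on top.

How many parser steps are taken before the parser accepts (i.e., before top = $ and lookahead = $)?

     Stack      Input      Action
  1  $ S        z c z b $  expand S → U R b
  2  $ b R U    z c z b $  expand U → z c
  3  $ b R c z  z c z b $  match z
  4  $ b R c    c z b $    match c
  5  $ b R      z b $      expand R → z
  6  $ b z      z b $      match z
  7  $ b        b $        match b
Accept reached after 7 steps.

7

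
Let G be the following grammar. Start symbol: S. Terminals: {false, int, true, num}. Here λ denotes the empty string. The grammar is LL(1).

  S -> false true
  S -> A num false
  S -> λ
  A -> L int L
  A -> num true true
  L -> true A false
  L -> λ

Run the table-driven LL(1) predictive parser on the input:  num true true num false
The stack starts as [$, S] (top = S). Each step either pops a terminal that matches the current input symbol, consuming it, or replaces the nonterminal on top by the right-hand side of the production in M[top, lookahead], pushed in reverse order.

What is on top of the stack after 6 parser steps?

     Stack                      Input                      Action
  1  $ S                        num true true num false $  expand S -> A num false
  2  $ false num A              num true true num false $  expand A -> num true true
  3  $ false num true true num  num true true num false $  match num
  4  $ false num true true      true true num false $      match true
  5  $ false num true           true num false $           match true
  6  $ false num                num false $                match num
Stack after step 6: $ false (top = false).

false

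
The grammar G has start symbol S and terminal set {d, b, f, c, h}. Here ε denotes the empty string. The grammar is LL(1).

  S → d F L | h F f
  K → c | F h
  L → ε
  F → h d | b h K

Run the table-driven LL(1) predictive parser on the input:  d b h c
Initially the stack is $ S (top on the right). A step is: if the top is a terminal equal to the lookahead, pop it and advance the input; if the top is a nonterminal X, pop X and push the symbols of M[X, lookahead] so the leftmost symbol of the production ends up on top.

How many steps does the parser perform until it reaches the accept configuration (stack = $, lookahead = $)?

8

step 1: stack=$ S  input=d b h c $  — expand S → d F L
step 2: stack=$ L F d  input=d b h c $  — match d
step 3: stack=$ L F  input=b h c $  — expand F → b h K
step 4: stack=$ L K h b  input=b h c $  — match b
step 5: stack=$ L K h  input=h c $  — match h
step 6: stack=$ L K  input=c $  — expand K → c
step 7: stack=$ L c  input=c $  — match c
step 8: stack=$ L  input=$  — expand L → ε
Accept reached after 8 steps.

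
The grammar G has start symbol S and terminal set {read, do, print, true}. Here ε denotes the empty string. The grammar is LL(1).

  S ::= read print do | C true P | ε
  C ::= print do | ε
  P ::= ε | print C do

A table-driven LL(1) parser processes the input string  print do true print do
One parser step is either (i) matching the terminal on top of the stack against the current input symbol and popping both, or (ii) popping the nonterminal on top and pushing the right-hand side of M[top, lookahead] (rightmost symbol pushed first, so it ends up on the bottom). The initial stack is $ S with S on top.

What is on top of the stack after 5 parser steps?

P

     Stack              Input                     Action
  1  $ S                print do true print do $  expand S ::= C true P
  2  $ P true C         print do true print do $  expand C ::= print do
  3  $ P true do print  print do true print do $  match print
  4  $ P true do        do true print do $        match do
  5  $ P true           true print do $           match true
Stack after step 5: $ P (top = P).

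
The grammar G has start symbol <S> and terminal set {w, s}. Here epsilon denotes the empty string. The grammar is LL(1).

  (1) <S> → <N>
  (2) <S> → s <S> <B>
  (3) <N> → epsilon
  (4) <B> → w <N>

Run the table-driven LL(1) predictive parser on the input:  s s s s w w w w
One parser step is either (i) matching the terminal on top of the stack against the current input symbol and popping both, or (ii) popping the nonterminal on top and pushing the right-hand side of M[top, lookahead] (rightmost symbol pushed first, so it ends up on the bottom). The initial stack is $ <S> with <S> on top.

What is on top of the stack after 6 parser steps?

     Stack                Input              Action
  1  $ <S>                s s s s w w w w $  expand <S> → s <S> <B>
  2  $ <B> <S> s          s s s s w w w w $  match s
  3  $ <B> <S>            s s s w w w w $    expand <S> → s <S> <B>
  4  $ <B> <B> <S> s      s s s w w w w $    match s
  5  $ <B> <B> <S>        s s w w w w $      expand <S> → s <S> <B>
  6  $ <B> <B> <B> <S> s  s s w w w w $      match s
Stack after step 6: $ <B> <B> <B> <S> (top = <S>).

<S>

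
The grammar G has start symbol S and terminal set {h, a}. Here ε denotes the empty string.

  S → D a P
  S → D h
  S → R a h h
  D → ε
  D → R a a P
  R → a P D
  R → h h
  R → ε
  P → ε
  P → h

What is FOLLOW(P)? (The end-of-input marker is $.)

FIRST(R): from R→a P D we get {a}; from R→h h we get {h}; from R→ε we get {ε}. So FIRST(R) = {ε, a, h}.
FIRST(P): from P→ε we get {ε}; from P→h we get {h}. So FIRST(P) = {ε, h}.
FIRST(D): from D→ε we get {ε}; from D→R a a P we get {a, h}. So FIRST(D) = {ε, a, h}.
FIRST(S): from S→D a P we get {a, h}; from S→D h we get {a, h}; from S→R a h h we get {a, h}. So FIRST(S) = {a, h}.
FOLLOW(S) includes $ since S is the start symbol.
FOLLOW(S): S appears on no right-hand side. Thus FOLLOW(S) = {$}.
FOLLOW(R): in S→R a h h, R is followed by a h h with FIRST {a}; in D→R a a P, R is followed by a a P with FIRST {a}. Thus FOLLOW(R) = {a}.
FOLLOW(D): in S→D a P, D is followed by a P with FIRST {a}; in S→D h, D is followed by h with FIRST {h}; in R→a P D, the suffix after D is empty, so FOLLOW(D) ⊇ FOLLOW(R) = {a}. Thus FOLLOW(D) = {a, h}.
FOLLOW(P): in S→D a P, the suffix after P is empty, so FOLLOW(P) ⊇ FOLLOW(S) = {$}; in D→R a a P, the suffix after P is empty, so FOLLOW(P) ⊇ FOLLOW(D) = {a, h}; in R→a P D, P is followed by D with FIRST {ε, a, h}; in R→a P D, the suffix after P is nullable, so FOLLOW(P) ⊇ FOLLOW(R) = {a}. Thus FOLLOW(P) = {$, a, h}.

{$, a, h}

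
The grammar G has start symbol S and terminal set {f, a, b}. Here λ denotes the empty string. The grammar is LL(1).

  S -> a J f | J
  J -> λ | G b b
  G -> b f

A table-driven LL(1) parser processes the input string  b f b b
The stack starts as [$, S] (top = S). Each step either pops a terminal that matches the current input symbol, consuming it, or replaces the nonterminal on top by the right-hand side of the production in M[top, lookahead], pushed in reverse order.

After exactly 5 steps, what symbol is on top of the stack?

     Stack      Input      Action
  1  $ S        b f b b $  expand S -> J
  2  $ J        b f b b $  expand J -> G b b
  3  $ b b G    b f b b $  expand G -> b f
  4  $ b b f b  b f b b $  match b
  5  $ b b f    f b b $    match f
Stack after step 5: $ b b (top = b).

b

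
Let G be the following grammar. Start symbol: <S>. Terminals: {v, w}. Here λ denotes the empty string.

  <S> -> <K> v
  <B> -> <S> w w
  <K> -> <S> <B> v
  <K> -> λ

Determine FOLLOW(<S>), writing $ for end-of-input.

{$, v, w}

FIRST(<S>) = {v}  (via <K> v)
FIRST(<B>) = {v}  (via <S> w w)
FIRST(<K>) = {λ, v}  (via <S> <B> v)
FOLLOW(<S>) includes $ since <S> is the start symbol.
FOLLOW(<S>): in <B>-><S> w w, <S> is followed by w w with FIRST {w}; in <K>-><S> <B> v, <S> is followed by <B> v with FIRST {v}. Thus FOLLOW(<S>) = {$, v, w}.
FOLLOW(<B>): in <K>-><S> <B> v, <B> is followed by v with FIRST {v}. Thus FOLLOW(<B>) = {v}.
FOLLOW(<K>): in <S>-><K> v, <K> is followed by v with FIRST {v}. Thus FOLLOW(<K>) = {v}.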